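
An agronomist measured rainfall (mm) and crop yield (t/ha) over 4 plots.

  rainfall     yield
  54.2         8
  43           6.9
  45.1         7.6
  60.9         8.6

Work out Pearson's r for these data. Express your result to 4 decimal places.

0.9518

n = 4, Σx = 203.2, Σy = 31.1, Σx² = 10529.46, Σy² = 243.33, Σxy = 1596.8
nΣxy − ΣxΣy = 6387.2 − 6319.52 = 67.68
nΣx² − (Σx)² = 42117.84 − 41290.24 = 827.6; nΣy² − (Σy)² = 973.32 − 967.21 = 6.11
r = 67.68 / √(827.6 × 6.11) = 67.68 / 71.1100 ≈ 0.9518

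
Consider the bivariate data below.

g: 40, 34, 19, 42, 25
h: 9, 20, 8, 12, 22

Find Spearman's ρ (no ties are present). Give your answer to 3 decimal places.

Rank g: 4, 3, 1, 5, 2
Rank h: 2, 4, 1, 3, 5
d = rank(g) − rank(h): 2, -1, 0, 2, -3; Σd² = 18
ρ = 1 − 6Σd² / [n(n²−1)] = 1 − 6×18 / (5×24) = 1 − 108/120 ≈ 0.100

0.100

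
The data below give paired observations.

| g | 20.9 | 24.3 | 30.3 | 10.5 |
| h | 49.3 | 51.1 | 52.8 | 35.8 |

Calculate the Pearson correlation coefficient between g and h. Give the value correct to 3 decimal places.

n = 4, Σg = 86, Σh = 189, Σg² = 2055.64, Σh² = 9111.18, Σgh = 4247.84
nΣgh − ΣgΣh = 16991.36 − 16254 = 737.36
nΣg² − (Σg)² = 8222.56 − 7396 = 826.56; nΣh² − (Σh)² = 36444.72 − 35721 = 723.72
r = 737.36 / √(826.56 × 723.72) = 737.36 / 773.4326 ≈ 0.953

0.953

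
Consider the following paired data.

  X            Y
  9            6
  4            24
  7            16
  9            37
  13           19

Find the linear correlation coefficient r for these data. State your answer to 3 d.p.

-0.099

n = 5, ΣX = 42, ΣY = 102, ΣX² = 396, ΣY² = 2598, ΣXY = 842
nΣXY − ΣXΣY = 4210 − 4284 = -74
nΣX² − (ΣX)² = 1980 − 1764 = 216; nΣY² − (ΣY)² = 12990 − 10404 = 2586
r = -74 / √(216 × 2586) = -74 / 747.3794 ≈ -0.099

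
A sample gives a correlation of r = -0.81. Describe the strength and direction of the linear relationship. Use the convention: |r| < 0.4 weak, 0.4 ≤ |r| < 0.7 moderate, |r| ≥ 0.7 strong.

r = -0.81 < 0 so the relationship is negative.
|r| = 0.81, which falls in the strong range.

strong negative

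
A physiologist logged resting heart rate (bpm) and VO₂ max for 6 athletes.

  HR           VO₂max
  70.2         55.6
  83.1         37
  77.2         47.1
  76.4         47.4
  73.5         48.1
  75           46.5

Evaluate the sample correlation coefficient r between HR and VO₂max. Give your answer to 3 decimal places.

n = 6, Σx = 455.4, Σy = 281.7, Σx² = 34657.7, Σy² = 13401.39, Σxy = 21258.15
nΣxy − ΣxΣy = 127548.9 − 128286.18 = -737.28
nΣx² − (Σx)² = 207946.2 − 207389.16 = 557.04; nΣy² − (Σy)² = 80408.34 − 79354.89 = 1053.45
r = -737.28 / √(557.04 × 1053.45) = -737.28 / 766.0377 ≈ -0.962

-0.962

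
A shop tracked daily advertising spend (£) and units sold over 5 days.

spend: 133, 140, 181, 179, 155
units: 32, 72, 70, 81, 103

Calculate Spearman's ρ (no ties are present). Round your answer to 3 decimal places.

0.300

Rank spend: 1, 2, 5, 4, 3
Rank units: 1, 3, 2, 4, 5
d = rank(spend) − rank(units): 0, -1, 3, 0, -2; Σd² = 14
ρ = 1 − 6Σd² / [n(n²−1)] = 1 − 6×14 / (5×24) = 1 − 84/120 ≈ 0.300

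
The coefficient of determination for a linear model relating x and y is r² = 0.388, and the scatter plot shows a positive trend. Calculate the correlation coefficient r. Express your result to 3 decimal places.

0.623

|r| = √0.388 = 0.623
The association is positive, so r = 0.623.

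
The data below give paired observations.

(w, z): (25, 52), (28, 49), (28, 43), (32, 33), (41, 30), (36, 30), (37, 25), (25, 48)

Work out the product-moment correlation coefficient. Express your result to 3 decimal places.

-0.913

n = 8, Σw = 252, Σz = 310, Σw² = 8188, Σz² = 12772, Σwz = 9367
nΣwz − ΣwΣz = 74936 − 78120 = -3184
nΣw² − (Σw)² = 65504 − 63504 = 2000; nΣz² − (Σz)² = 102176 − 96100 = 6076
r = -3184 / √(2000 × 6076) = -3184 / 3485.9719 ≈ -0.913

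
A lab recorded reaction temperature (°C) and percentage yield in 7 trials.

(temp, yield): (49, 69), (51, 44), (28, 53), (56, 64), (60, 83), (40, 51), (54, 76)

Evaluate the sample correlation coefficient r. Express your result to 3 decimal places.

n = 7, Σx = 338, Σy = 440, Σx² = 17038, Σy² = 28868, Σxy = 21817
nΣxy − ΣxΣy = 152719 − 148720 = 3999
nΣx² − (Σx)² = 119266 − 114244 = 5022; nΣy² − (Σy)² = 202076 − 193600 = 8476
r = 3999 / √(5022 × 8476) = 3999 / 6524.2986 ≈ 0.613

0.613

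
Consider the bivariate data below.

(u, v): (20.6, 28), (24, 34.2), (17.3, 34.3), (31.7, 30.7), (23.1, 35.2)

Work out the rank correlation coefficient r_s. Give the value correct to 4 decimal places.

Rank u: 2, 4, 1, 5, 3
Rank v: 1, 3, 4, 2, 5
d = rank(u) − rank(v): 1, 1, -3, 3, -2; Σd² = 24
ρ = 1 − 6Σd² / [n(n²−1)] = 1 − 6×24 / (5×24) = 1 − 144/120 ≈ -0.2000

-0.2000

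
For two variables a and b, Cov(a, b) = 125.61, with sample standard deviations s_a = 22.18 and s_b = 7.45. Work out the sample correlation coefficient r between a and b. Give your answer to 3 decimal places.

r = Cov(a,b) / (s_a · s_b) = 125.61 / (22.18 × 7.45)
  = 125.61 / 165.2410 ≈ 0.760

0.760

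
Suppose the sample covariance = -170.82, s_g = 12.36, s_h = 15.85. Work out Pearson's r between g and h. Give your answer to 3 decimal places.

-0.872

r = Cov(g,h) / (s_g · s_h) = -170.82 / (12.36 × 15.85)
  = -170.82 / 195.9060 ≈ -0.872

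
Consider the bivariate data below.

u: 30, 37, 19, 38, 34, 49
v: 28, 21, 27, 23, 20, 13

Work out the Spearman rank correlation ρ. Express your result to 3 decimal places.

-0.714

Rank u: 2, 4, 1, 5, 3, 6
Rank v: 6, 3, 5, 4, 2, 1
d = rank(u) − rank(v): -4, 1, -4, 1, 1, 5; Σd² = 60
ρ = 1 − 6Σd² / [n(n²−1)] = 1 − 6×60 / (6×35) = 1 − 360/210 ≈ -0.714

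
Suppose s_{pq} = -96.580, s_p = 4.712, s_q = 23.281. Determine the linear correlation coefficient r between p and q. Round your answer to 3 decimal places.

r = Cov(p,q) / (s_p · s_q) = -96.580 / (4.712 × 23.281)
  = -96.580 / 109.7001 ≈ -0.880

-0.880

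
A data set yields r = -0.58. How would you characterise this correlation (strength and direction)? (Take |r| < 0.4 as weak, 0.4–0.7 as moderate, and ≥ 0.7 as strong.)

moderate negative

r = -0.58 < 0 so the relationship is negative.
|r| = 0.58, which falls in the moderate range.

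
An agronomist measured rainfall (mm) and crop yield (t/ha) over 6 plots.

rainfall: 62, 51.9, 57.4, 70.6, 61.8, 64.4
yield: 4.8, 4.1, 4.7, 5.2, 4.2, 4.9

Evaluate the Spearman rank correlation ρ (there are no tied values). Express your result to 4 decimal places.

0.9429

Rank rainfall: 4, 1, 2, 6, 3, 5
Rank yield: 4, 1, 3, 6, 2, 5
d = rank(rainfall) − rank(yield): 0, 0, -1, 0, 1, 0; Σd² = 2
ρ = 1 − 6Σd² / [n(n²−1)] = 1 − 6×2 / (6×35) = 1 − 12/210 ≈ 0.9429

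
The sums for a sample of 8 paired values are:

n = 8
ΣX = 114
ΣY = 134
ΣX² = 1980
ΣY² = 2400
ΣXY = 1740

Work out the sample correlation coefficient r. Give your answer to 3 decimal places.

-0.721

r = (nΣXY − ΣXΣY) / √[(nΣX² − (ΣX)²)(nΣY² − (ΣY)²)]
Numerator: 8×1740 − 114×134 = -1356
Denominator: √[(15840 − 12996)(19200 − 17956)] = √[2844 × 1244] = 1880.9402
r = -1356 / 1880.9402 ≈ -0.721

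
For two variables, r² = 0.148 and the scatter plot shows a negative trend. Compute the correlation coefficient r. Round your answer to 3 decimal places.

-0.385

|r| = √0.148 = 0.385
The association is negative, so r = −0.385.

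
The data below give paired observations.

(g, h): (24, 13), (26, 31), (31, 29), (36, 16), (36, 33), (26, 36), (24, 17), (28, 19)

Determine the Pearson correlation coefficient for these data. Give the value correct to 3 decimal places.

0.179

n = 8, Σg = 231, Σh = 194, Σg² = 6841, Σh² = 5262, Σgh = 5657
nΣgh − ΣgΣh = 45256 − 44814 = 442
nΣg² − (Σg)² = 54728 − 53361 = 1367; nΣh² − (Σh)² = 42096 − 37636 = 4460
r = 442 / √(1367 × 4460) = 442 / 2469.1740 ≈ 0.179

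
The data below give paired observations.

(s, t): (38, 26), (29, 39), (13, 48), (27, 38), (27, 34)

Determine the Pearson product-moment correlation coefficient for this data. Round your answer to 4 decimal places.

-0.9457

n = 5, Σs = 134, Σt = 185, Σs² = 3912, Σt² = 7101, Σst = 4687
nΣst − ΣsΣt = 23435 − 24790 = -1355
nΣs² − (Σs)² = 19560 − 17956 = 1604; nΣt² − (Σt)² = 35505 − 34225 = 1280
r = -1355 / √(1604 × 1280) = -1355 / 1432.8712 ≈ -0.9457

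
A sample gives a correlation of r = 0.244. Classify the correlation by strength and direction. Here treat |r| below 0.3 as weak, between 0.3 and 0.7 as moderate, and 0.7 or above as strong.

weak positive

r = 0.244 > 0 so the relationship is positive.
|r| = 0.244, which falls in the weak range.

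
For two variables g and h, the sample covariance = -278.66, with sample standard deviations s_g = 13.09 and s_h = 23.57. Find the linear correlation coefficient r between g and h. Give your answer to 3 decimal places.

r = Cov(g,h) / (s_g · s_h) = -278.66 / (13.09 × 23.57)
  = -278.66 / 308.5313 ≈ -0.903

-0.903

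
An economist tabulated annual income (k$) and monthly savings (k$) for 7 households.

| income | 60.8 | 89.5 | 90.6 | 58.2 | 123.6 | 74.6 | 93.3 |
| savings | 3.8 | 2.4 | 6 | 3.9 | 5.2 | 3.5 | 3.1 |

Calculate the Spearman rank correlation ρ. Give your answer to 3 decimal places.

0.107

Rank income: 2, 4, 5, 1, 7, 3, 6
Rank savings: 4, 1, 7, 5, 6, 3, 2
d = rank(income) − rank(savings): -2, 3, -2, -4, 1, 0, 4; Σd² = 50
ρ = 1 − 6Σd² / [n(n²−1)] = 1 − 6×50 / (7×48) = 1 − 300/336 ≈ 0.107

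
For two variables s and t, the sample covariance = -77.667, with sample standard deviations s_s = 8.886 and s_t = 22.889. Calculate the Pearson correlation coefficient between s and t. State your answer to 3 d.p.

-0.382

r = Cov(s,t) / (s_s · s_t) = -77.667 / (8.886 × 22.889)
  = -77.667 / 203.3917 ≈ -0.382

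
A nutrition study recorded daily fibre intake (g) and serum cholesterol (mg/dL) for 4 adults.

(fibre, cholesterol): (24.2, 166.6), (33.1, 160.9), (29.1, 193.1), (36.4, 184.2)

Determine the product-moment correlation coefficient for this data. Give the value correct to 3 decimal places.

n = 4, Σx = 122.8, Σy = 704.8, Σx² = 3853.02, Σy² = 124861.62, Σxy = 21681.6
nΣxy − ΣxΣy = 86726.4 − 86549.44 = 176.96
nΣx² − (Σx)² = 15412.08 − 15079.84 = 332.24; nΣy² − (Σy)² = 499446.48 − 496743.04 = 2703.44
r = 176.96 / √(332.24 × 2703.44) = 176.96 / 947.7293 ≈ 0.187

0.187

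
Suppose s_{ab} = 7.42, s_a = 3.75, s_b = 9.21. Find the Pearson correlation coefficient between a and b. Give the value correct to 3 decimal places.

0.215

r = Cov(a,b) / (s_a · s_b) = 7.42 / (3.75 × 9.21)
  = 7.42 / 34.5375 ≈ 0.215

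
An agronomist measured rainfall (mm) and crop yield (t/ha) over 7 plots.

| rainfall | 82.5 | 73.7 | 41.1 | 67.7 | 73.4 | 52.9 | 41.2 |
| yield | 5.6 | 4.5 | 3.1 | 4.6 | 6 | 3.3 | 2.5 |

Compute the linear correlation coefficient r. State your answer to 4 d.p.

0.9243

n = 7, Σx = 432.5, Σy = 29.6, Σx² = 28393.85, Σy² = 135.52, Σxy = 1950.45
nΣxy − ΣxΣy = 13653.15 − 12802 = 851.15
nΣx² − (Σx)² = 198756.95 − 187056.25 = 11700.7; nΣy² − (Σy)² = 948.64 − 876.16 = 72.48
r = 851.15 / √(11700.7 × 72.48) = 851.15 / 920.9054 ≈ 0.9243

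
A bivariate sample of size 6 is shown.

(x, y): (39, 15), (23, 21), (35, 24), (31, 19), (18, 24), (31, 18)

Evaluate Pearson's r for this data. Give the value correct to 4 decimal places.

-0.6014

n = 6, Σx = 177, Σy = 121, Σx² = 5521, Σy² = 2503, Σxy = 3487
nΣxy − ΣxΣy = 20922 − 21417 = -495
nΣx² − (Σx)² = 33126 − 31329 = 1797; nΣy² − (Σy)² = 15018 − 14641 = 377
r = -495 / √(1797 × 377) = -495 / 823.0851 ≈ -0.6014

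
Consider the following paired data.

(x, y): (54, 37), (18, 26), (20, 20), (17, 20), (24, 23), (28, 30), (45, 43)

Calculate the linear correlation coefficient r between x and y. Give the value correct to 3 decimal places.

n = 7, Σx = 206, Σy = 199, Σx² = 7314, Σy² = 6123, Σxy = 6533
nΣxy − ΣxΣy = 45731 − 40994 = 4737
nΣx² − (Σx)² = 51198 − 42436 = 8762; nΣy² − (Σy)² = 42861 − 39601 = 3260
r = 4737 / √(8762 × 3260) = 4737 / 5344.5411 ≈ 0.886

0.886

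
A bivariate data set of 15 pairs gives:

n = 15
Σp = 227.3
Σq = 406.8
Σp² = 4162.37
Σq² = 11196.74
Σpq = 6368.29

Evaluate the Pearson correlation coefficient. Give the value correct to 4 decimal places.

0.5936

r = (nΣpq − ΣpΣq) / √[(nΣp² − (Σp)²)(nΣq² − (Σq)²)]
Numerator: 15×6368.29 − 227.3×406.8 = 3058.71
Denominator: √[(62435.55 − 51665.29)(167951.1 − 165486.24)] = √[10770.26 × 2464.86] = 5152.3959
r = 3058.71 / 5152.3959 ≈ 0.5936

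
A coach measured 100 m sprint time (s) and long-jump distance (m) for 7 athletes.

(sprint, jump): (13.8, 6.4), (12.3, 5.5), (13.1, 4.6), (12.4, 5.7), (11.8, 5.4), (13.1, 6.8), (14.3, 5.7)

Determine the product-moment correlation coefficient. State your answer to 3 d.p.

n = 7, Σx = 90.8, Σy = 40.1, Σx² = 1182.44, Σy² = 232.75, Σxy = 521.22
nΣxy − ΣxΣy = 3648.54 − 3641.08 = 7.46
nΣx² − (Σx)² = 8277.08 − 8244.64 = 32.44; nΣy² − (Σy)² = 1629.25 − 1608.01 = 21.24
r = 7.46 / √(32.44 × 21.24) = 7.46 / 26.2493 ≈ 0.284

0.284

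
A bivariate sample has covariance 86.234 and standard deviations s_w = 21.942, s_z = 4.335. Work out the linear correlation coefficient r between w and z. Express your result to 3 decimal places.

r = Cov(w,z) / (s_w · s_z) = 86.234 / (21.942 × 4.335)
  = 86.234 / 95.1186 ≈ 0.907

0.907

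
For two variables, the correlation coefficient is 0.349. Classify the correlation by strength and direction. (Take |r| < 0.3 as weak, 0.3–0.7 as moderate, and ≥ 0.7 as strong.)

r = 0.349 > 0 so the relationship is positive.
|r| = 0.349, which falls in the moderate range.

moderate positive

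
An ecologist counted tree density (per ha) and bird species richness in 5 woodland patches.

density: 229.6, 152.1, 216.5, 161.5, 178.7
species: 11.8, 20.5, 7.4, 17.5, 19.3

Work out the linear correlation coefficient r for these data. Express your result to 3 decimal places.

n = 5, Σx = 938.4, Σy = 76.5, Σx² = 180738.76, Σy² = 1292.99, Σxy = 13704.59
nΣxy − ΣxΣy = 68522.95 − 71787.6 = -3264.65
nΣx² − (Σx)² = 903693.8 − 880594.56 = 23099.24; nΣy² − (Σy)² = 6464.95 − 5852.25 = 612.7
r = -3264.65 / √(23099.24 × 612.7) = -3264.65 / 3762.0346 ≈ -0.868

-0.868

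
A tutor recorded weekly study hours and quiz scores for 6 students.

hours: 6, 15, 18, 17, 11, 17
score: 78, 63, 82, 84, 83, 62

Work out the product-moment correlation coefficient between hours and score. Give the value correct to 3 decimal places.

n = 6, Σx = 84, Σy = 452, Σx² = 1284, Σy² = 34566, Σxy = 6284
nΣxy − ΣxΣy = 37704 − 37968 = -264
nΣx² − (Σx)² = 7704 − 7056 = 648; nΣy² − (Σy)² = 207396 − 204304 = 3092
r = -264 / √(648 × 3092) = -264 / 1415.4914 ≈ -0.187

-0.187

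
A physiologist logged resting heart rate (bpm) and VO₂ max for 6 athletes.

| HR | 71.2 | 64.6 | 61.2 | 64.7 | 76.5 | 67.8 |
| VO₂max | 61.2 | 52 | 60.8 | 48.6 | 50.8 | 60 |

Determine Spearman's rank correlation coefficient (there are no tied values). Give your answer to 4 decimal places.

-0.0857

Rank HR: 5, 2, 1, 3, 6, 4
Rank VO₂max: 6, 3, 5, 1, 2, 4
d = rank(HR) − rank(VO₂max): -1, -1, -4, 2, 4, 0; Σd² = 38
ρ = 1 − 6Σd² / [n(n²−1)] = 1 − 6×38 / (6×35) = 1 − 228/210 ≈ -0.0857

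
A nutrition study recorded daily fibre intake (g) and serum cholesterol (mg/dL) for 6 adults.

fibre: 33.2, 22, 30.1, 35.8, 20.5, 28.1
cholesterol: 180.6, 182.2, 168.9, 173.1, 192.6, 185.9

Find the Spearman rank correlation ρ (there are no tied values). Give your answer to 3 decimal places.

-0.771

Rank fibre: 5, 2, 4, 6, 1, 3
Rank cholesterol: 3, 4, 1, 2, 6, 5
d = rank(fibre) − rank(cholesterol): 2, -2, 3, 4, -5, -2; Σd² = 62
ρ = 1 − 6Σd² / [n(n²−1)] = 1 − 6×62 / (6×35) = 1 − 372/210 ≈ -0.771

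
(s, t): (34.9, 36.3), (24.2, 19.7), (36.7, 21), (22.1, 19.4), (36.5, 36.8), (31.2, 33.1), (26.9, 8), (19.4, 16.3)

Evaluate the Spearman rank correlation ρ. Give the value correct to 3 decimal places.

0.714

Rank s: 6, 3, 8, 2, 7, 5, 4, 1
Rank t: 7, 4, 5, 3, 8, 6, 1, 2
d = rank(s) − rank(t): -1, -1, 3, -1, -1, -1, 3, -1; Σd² = 24
ρ = 1 − 6Σd² / [n(n²−1)] = 1 − 6×24 / (8×63) = 1 − 144/504 ≈ 0.714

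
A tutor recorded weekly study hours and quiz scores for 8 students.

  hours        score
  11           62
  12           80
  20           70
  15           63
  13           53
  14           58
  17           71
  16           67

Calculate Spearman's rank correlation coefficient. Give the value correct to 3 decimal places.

0.357

Rank hours: 1, 2, 8, 5, 3, 4, 7, 6
Rank score: 3, 8, 6, 4, 1, 2, 7, 5
d = rank(hours) − rank(score): -2, -6, 2, 1, 2, 2, 0, 1; Σd² = 54
ρ = 1 − 6Σd² / [n(n²−1)] = 1 − 6×54 / (8×63) = 1 − 324/504 ≈ 0.357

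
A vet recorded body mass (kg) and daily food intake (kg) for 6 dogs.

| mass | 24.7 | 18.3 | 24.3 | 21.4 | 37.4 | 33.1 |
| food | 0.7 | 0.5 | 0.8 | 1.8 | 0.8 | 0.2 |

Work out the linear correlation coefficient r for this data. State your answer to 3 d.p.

-0.327

n = 6, Σx = 159.2, Σy = 4.8, Σx² = 4487.8, Σy² = 5.3, Σxy = 120.94
nΣxy − ΣxΣy = 725.64 − 764.16 = -38.52
nΣx² − (Σx)² = 26926.8 − 25344.64 = 1582.16; nΣy² − (Σy)² = 31.8 − 23.04 = 8.76
r = -38.52 / √(1582.16 × 8.76) = -38.52 / 117.7273 ≈ -0.327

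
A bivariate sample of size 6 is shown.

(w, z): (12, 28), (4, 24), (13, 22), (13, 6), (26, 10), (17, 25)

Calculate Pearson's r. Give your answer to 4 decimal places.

-0.4600

n = 6, Σw = 85, Σz = 115, Σw² = 1463, Σz² = 2605, Σwz = 1481
nΣwz − ΣwΣz = 8886 − 9775 = -889
nΣw² − (Σw)² = 8778 − 7225 = 1553; nΣz² − (Σz)² = 15630 − 13225 = 2405
r = -889 / √(1553 × 2405) = -889 / 1932.6058 ≈ -0.4600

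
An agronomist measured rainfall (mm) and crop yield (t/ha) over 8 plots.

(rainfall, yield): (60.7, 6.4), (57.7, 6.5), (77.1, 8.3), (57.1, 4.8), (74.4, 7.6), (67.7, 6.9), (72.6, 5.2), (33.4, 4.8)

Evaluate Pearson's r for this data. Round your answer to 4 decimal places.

n = 8, Σx = 500.7, Σy = 50.5, Σx² = 32723.57, Σy² = 330.59, Σxy = 3247.95
nΣxy − ΣxΣy = 25983.6 − 25285.35 = 698.25
nΣx² − (Σx)² = 261788.56 − 250700.49 = 11088.07; nΣy² − (Σy)² = 2644.72 − 2550.25 = 94.47
r = 698.25 / √(11088.07 × 94.47) = 698.25 / 1023.4696 ≈ 0.6822

0.6822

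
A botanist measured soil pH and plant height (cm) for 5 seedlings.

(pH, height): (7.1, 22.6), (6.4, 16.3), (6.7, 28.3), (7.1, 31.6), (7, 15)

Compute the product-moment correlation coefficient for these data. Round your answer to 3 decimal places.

n = 5, Σx = 34.3, Σy = 113.8, Σx² = 235.67, Σy² = 2800.9, Σxy = 783.75
nΣxy − ΣxΣy = 3918.75 − 3903.34 = 15.41
nΣx² − (Σx)² = 1178.35 − 1176.49 = 1.86; nΣy² − (Σy)² = 14004.5 − 12950.44 = 1054.06
r = 15.41 / √(1.86 × 1054.06) = 15.41 / 44.2781 ≈ 0.348

0.348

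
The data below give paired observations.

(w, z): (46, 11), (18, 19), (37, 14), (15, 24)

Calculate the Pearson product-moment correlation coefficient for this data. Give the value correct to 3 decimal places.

n = 4, Σw = 116, Σz = 68, Σw² = 4034, Σz² = 1254, Σwz = 1726
nΣwz − ΣwΣz = 6904 − 7888 = -984
nΣw² − (Σw)² = 16136 − 13456 = 2680; nΣz² − (Σz)² = 5016 − 4624 = 392
r = -984 / √(2680 × 392) = -984 / 1024.9683 ≈ -0.960

-0.960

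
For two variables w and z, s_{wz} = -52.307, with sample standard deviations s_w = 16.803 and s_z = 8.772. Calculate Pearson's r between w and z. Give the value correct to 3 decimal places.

r = Cov(w,z) / (s_w · s_z) = -52.307 / (16.803 × 8.772)
  = -52.307 / 147.3959 ≈ -0.355

-0.355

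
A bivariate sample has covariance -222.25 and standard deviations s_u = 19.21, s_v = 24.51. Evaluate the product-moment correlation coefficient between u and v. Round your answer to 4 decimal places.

r = Cov(u,v) / (s_u · s_v) = -222.25 / (19.21 × 24.51)
  = -222.25 / 470.8371 ≈ -0.4720

-0.4720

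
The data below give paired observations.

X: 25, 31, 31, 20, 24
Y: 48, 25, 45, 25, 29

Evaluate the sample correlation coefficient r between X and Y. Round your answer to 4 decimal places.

n = 5, ΣX = 131, ΣY = 172, ΣX² = 3523, ΣY² = 6420, ΣXY = 4566
nΣXY − ΣXΣY = 22830 − 22532 = 298
nΣX² − (ΣX)² = 17615 − 17161 = 454; nΣY² − (ΣY)² = 32100 − 29584 = 2516
r = 298 / √(454 × 2516) = 298 / 1068.7675 ≈ 0.2788

0.2788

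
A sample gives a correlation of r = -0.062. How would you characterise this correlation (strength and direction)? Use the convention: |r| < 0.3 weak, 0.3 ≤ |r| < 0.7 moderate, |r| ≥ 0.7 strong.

weak negative

r = -0.062 < 0 so the relationship is negative.
|r| = 0.062, which falls in the weak range.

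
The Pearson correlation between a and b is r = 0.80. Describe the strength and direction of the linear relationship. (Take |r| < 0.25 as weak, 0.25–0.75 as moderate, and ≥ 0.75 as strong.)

r = 0.80 > 0 so the relationship is positive.
|r| = 0.80, which falls in the strong range.

strong positive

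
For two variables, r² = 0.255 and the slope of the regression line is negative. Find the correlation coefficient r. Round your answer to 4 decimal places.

-0.5050

|r| = √0.255 = 0.5050
The association is negative, so r = −0.5050.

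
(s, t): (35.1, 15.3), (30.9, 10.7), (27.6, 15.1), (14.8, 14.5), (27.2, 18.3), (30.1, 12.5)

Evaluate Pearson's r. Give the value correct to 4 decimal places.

n = 6, Σs = 165.7, Σt = 86.4, Σs² = 4813.47, Σt² = 1277.98, Σst = 2373.03
nΣst − ΣsΣt = 14238.18 − 14316.48 = -78.3
nΣs² − (Σs)² = 28880.82 − 27456.49 = 1424.33; nΣt² − (Σt)² = 7667.88 − 7464.96 = 202.92
r = -78.3 / √(1424.33 × 202.92) = -78.3 / 537.6105 ≈ -0.1456

-0.1456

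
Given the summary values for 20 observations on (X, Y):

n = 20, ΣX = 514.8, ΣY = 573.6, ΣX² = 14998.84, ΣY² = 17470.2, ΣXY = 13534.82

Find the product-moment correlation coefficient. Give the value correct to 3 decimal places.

r = (nΣXY − ΣXΣY) / √[(nΣX² − (ΣX)²)(nΣY² − (ΣY)²)]
Numerator: 20×13534.82 − 514.8×573.6 = -24592.88
Denominator: √[(299976.8 − 265019.04)(349404 − 329016.96)] = √[34957.76 × 20387.04] = 26696.1655
r = -24592.88 / 26696.1655 ≈ -0.921

-0.921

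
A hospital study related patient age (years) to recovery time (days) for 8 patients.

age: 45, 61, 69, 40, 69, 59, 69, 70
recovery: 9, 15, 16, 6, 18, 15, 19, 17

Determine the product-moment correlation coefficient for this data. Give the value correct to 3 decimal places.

0.973

n = 8, Σx = 482, Σy = 115, Σx² = 30010, Σy² = 1797, Σxy = 7292
nΣxy − ΣxΣy = 58336 − 55430 = 2906
nΣx² − (Σx)² = 240080 − 232324 = 7756; nΣy² − (Σy)² = 14376 − 13225 = 1151
r = 2906 / √(7756 × 1151) = 2906 / 2987.8347 ≈ 0.973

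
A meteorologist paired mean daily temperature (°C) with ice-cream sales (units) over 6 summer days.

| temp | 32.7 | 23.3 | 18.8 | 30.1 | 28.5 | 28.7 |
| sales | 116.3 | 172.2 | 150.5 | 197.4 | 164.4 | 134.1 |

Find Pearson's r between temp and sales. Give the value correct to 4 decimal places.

-0.1888

n = 6, Σx = 162.1, Σy = 934.9, Σx² = 4507.57, Σy² = 149805.71, Σxy = 25120.48
nΣxy − ΣxΣy = 150722.88 − 151547.29 = -824.41
nΣx² − (Σx)² = 27045.42 − 26276.41 = 769.01; nΣy² − (Σy)² = 898834.26 − 874038.01 = 24796.25
r = -824.41 / √(769.01 × 24796.25) = -824.41 / 4366.7567 ≈ -0.1888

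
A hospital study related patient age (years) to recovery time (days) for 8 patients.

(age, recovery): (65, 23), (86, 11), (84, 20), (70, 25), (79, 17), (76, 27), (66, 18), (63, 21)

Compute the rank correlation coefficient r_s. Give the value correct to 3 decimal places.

-0.476

Rank age: 2, 8, 7, 4, 6, 5, 3, 1
Rank recovery: 6, 1, 4, 7, 2, 8, 3, 5
d = rank(age) − rank(recovery): -4, 7, 3, -3, 4, -3, 0, -4; Σd² = 124
ρ = 1 − 6Σd² / [n(n²−1)] = 1 − 6×124 / (8×63) = 1 − 744/504 ≈ -0.476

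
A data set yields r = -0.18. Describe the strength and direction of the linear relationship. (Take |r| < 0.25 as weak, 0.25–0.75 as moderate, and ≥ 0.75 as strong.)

weak negative

r = -0.18 < 0 so the relationship is negative.
|r| = 0.18, which falls in the weak range.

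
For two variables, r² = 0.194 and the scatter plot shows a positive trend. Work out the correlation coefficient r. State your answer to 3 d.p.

|r| = √0.194 = 0.440
The association is positive, so r = 0.440.

0.440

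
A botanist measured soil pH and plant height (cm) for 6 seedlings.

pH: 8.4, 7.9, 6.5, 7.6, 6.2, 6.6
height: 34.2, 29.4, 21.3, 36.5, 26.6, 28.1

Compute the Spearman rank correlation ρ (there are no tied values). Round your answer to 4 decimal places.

0.7714

Rank pH: 6, 5, 2, 4, 1, 3
Rank height: 5, 4, 1, 6, 2, 3
d = rank(pH) − rank(height): 1, 1, 1, -2, -1, 0; Σd² = 8
ρ = 1 − 6Σd² / [n(n²−1)] = 1 − 6×8 / (6×35) = 1 − 48/210 ≈ 0.7714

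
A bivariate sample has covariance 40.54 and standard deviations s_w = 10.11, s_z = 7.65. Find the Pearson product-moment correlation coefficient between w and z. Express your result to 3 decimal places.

0.524

r = Cov(w,z) / (s_w · s_z) = 40.54 / (10.11 × 7.65)
  = 40.54 / 77.3415 ≈ 0.524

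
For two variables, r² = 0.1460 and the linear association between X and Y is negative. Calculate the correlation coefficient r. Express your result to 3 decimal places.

-0.382

|r| = √0.1460 = 0.382
The association is negative, so r = −0.382.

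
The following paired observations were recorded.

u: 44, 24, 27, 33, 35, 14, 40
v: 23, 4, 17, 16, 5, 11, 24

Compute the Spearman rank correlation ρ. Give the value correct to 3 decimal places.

Rank u: 7, 2, 3, 4, 5, 1, 6
Rank v: 6, 1, 5, 4, 2, 3, 7
d = rank(u) − rank(v): 1, 1, -2, 0, 3, -2, -1; Σd² = 20
ρ = 1 − 6Σd² / [n(n²−1)] = 1 − 6×20 / (7×48) = 1 − 120/336 ≈ 0.643

0.643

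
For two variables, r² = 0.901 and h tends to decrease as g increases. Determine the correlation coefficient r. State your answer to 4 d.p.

|r| = √0.901 = 0.9492
The association is negative, so r = −0.9492.

-0.9492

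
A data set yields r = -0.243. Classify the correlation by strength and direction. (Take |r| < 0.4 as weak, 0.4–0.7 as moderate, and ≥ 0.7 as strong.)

weak negative

r = -0.243 < 0 so the relationship is negative.
|r| = 0.243, which falls in the weak range.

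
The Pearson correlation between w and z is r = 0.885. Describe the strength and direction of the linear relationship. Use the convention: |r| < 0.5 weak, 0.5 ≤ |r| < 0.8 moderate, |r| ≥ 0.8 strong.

r = 0.885 > 0 so the relationship is positive.
|r| = 0.885, which falls in the strong range.

strong positive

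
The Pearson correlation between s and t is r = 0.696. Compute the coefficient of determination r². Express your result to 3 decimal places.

r² = (0.696)² = 0.484

0.484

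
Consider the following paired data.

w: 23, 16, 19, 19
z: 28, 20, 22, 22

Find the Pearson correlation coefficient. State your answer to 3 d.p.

0.972

n = 4, Σw = 77, Σz = 92, Σw² = 1507, Σz² = 2152, Σwz = 1800
nΣwz − ΣwΣz = 7200 − 7084 = 116
nΣw² − (Σw)² = 6028 − 5929 = 99; nΣz² − (Σz)² = 8608 − 8464 = 144
r = 116 / √(99 × 144) = 116 / 119.3985 ≈ 0.972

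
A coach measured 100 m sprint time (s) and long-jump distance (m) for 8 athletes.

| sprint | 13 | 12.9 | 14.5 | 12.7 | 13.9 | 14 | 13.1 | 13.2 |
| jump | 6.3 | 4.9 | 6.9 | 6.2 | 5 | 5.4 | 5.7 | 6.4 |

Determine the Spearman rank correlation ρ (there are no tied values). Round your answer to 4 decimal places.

Rank sprint: 3, 2, 8, 1, 6, 7, 4, 5
Rank jump: 6, 1, 8, 5, 2, 3, 4, 7
d = rank(sprint) − rank(jump): -3, 1, 0, -4, 4, 4, 0, -2; Σd² = 62
ρ = 1 − 6Σd² / [n(n²−1)] = 1 − 6×62 / (8×63) = 1 − 372/504 ≈ 0.2619

0.2619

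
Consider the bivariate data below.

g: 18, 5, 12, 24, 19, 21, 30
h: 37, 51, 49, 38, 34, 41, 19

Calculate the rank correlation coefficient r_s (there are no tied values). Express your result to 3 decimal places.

Rank g: 3, 1, 2, 6, 4, 5, 7
Rank h: 3, 7, 6, 4, 2, 5, 1
d = rank(g) − rank(h): 0, -6, -4, 2, 2, 0, 6; Σd² = 96
ρ = 1 − 6Σd² / [n(n²−1)] = 1 − 6×96 / (7×48) = 1 − 576/336 ≈ -0.714

-0.714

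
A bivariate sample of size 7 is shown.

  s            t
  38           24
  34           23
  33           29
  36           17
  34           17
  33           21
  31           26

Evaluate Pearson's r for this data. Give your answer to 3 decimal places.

n = 7, Σs = 239, Σt = 157, Σs² = 8191, Σt² = 3641, Σst = 5340
nΣst − ΣsΣt = 37380 − 37523 = -143
nΣs² − (Σs)² = 57337 − 57121 = 216; nΣt² − (Σt)² = 25487 − 24649 = 838
r = -143 / √(216 × 838) = -143 / 425.4503 ≈ -0.336

-0.336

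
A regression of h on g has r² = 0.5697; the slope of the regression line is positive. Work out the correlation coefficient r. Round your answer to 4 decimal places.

|r| = √0.5697 = 0.7548
The association is positive, so r = 0.7548.

0.7548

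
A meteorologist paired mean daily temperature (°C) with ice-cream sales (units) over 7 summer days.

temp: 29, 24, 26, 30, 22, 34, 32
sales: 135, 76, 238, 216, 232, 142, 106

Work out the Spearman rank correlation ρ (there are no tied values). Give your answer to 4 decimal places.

-0.2143

Rank temp: 4, 2, 3, 5, 1, 7, 6
Rank sales: 3, 1, 7, 5, 6, 4, 2
d = rank(temp) − rank(sales): 1, 1, -4, 0, -5, 3, 4; Σd² = 68
ρ = 1 − 6Σd² / [n(n²−1)] = 1 − 6×68 / (7×48) = 1 − 408/336 ≈ -0.2143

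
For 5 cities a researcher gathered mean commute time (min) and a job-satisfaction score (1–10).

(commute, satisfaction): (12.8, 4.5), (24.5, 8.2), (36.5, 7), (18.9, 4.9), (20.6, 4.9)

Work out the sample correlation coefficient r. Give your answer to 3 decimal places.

0.686

n = 5, Σx = 113.3, Σy = 29.5, Σx² = 2877.91, Σy² = 184.51, Σxy = 707.55
nΣxy − ΣxΣy = 3537.75 − 3342.35 = 195.4
nΣx² − (Σx)² = 14389.55 − 12836.89 = 1552.66; nΣy² − (Σy)² = 922.55 − 870.25 = 52.3
r = 195.4 / √(1552.66 × 52.3) = 195.4 / 284.9634 ≈ 0.686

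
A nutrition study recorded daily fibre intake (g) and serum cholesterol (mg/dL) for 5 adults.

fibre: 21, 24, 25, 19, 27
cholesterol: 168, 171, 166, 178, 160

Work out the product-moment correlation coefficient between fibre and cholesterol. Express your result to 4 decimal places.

-0.8705

n = 5, Σx = 116, Σy = 843, Σx² = 2732, Σy² = 142305, Σxy = 19484
nΣxy − ΣxΣy = 97420 − 97788 = -368
nΣx² − (Σx)² = 13660 − 13456 = 204; nΣy² − (Σy)² = 711525 − 710649 = 876
r = -368 / √(204 × 876) = -368 / 422.7340 ≈ -0.8705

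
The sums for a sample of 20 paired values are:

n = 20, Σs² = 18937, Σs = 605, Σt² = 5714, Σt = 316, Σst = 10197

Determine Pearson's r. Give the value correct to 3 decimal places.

0.942

r = (nΣst − ΣsΣt) / √[(nΣs² − (Σs)²)(nΣt² − (Σt)²)]
Numerator: 20×10197 − 605×316 = 12760
Denominator: √[(378740 − 366025)(114280 − 99856)] = √[12715 × 14424] = 13542.5684
r = 12760 / 13542.5684 ≈ 0.942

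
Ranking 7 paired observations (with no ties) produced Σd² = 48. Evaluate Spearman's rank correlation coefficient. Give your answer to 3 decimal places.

ρ = 1 − 6Σd² / [n(n²−1)] = 1 − 6×48 / (7×48)
  = 1 − 288/336 = 1 − 0.8571 ≈ 0.143

0.143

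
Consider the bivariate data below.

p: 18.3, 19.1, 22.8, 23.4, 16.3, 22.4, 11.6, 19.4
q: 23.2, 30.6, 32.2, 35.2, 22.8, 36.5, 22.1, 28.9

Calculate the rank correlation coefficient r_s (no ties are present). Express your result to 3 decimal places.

Rank p: 3, 4, 7, 8, 2, 6, 1, 5
Rank q: 3, 5, 6, 7, 2, 8, 1, 4
d = rank(p) − rank(q): 0, -1, 1, 1, 0, -2, 0, 1; Σd² = 8
ρ = 1 − 6Σd² / [n(n²−1)] = 1 − 6×8 / (8×63) = 1 − 48/504 ≈ 0.905

0.905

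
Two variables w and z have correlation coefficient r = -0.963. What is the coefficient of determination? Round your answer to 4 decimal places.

0.9274

r² = (-0.963)² = 0.9274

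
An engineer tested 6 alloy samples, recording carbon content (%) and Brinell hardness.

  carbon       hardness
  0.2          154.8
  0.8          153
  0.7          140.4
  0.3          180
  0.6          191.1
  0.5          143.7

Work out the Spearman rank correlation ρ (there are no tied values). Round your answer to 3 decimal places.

-0.371

Rank carbon: 1, 6, 5, 2, 4, 3
Rank hardness: 4, 3, 1, 5, 6, 2
d = rank(carbon) − rank(hardness): -3, 3, 4, -3, -2, 1; Σd² = 48
ρ = 1 − 6Σd² / [n(n²−1)] = 1 − 6×48 / (6×35) = 1 − 288/210 ≈ -0.371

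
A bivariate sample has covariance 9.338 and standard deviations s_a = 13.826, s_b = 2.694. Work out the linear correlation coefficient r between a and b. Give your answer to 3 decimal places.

r = Cov(a,b) / (s_a · s_b) = 9.338 / (13.826 × 2.694)
  = 9.338 / 37.2472 ≈ 0.251

0.251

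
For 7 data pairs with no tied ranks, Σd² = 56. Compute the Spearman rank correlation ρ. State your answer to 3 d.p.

0.000

ρ = 1 − 6Σd² / [n(n²−1)] = 1 − 6×56 / (7×48)
  = 1 − 336/336 = 1 − 1.0000 ≈ 0.000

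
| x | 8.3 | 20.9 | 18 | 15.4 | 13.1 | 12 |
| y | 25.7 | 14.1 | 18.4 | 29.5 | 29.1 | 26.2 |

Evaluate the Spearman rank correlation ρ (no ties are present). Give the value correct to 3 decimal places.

Rank x: 1, 6, 5, 4, 3, 2
Rank y: 3, 1, 2, 6, 5, 4
d = rank(x) − rank(y): -2, 5, 3, -2, -2, -2; Σd² = 50
ρ = 1 − 6Σd² / [n(n²−1)] = 1 − 6×50 / (6×35) = 1 − 300/210 ≈ -0.429

-0.429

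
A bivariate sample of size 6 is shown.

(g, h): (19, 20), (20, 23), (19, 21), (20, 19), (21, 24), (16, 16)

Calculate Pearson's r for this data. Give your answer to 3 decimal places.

n = 6, Σg = 115, Σh = 123, Σg² = 2219, Σh² = 2563, Σgh = 2379
nΣgh − ΣgΣh = 14274 − 14145 = 129
nΣg² − (Σg)² = 13314 − 13225 = 89; nΣh² − (Σh)² = 15378 − 15129 = 249
r = 129 / √(89 × 249) = 129 / 148.8657 ≈ 0.867

0.867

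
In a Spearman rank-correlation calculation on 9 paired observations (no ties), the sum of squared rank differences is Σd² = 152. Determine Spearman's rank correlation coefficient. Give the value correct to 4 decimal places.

-0.2667

ρ = 1 − 6Σd² / [n(n²−1)] = 1 − 6×152 / (9×80)
  = 1 − 912/720 = 1 − 1.26667 ≈ -0.2667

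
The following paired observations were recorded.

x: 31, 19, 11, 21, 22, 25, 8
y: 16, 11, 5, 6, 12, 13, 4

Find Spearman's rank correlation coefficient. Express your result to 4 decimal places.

Rank x: 7, 3, 2, 4, 5, 6, 1
Rank y: 7, 4, 2, 3, 5, 6, 1
d = rank(x) − rank(y): 0, -1, 0, 1, 0, 0, 0; Σd² = 2
ρ = 1 − 6Σd² / [n(n²−1)] = 1 − 6×2 / (7×48) = 1 − 12/336 ≈ 0.9643

0.9643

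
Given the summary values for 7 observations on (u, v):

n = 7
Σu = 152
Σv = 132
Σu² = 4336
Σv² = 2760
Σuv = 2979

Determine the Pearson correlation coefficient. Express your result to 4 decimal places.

0.2128

r = (nΣuv − ΣuΣv) / √[(nΣu² − (Σu)²)(nΣv² − (Σv)²)]
Numerator: 7×2979 − 152×132 = 789
Denominator: √[(30352 − 23104)(19320 − 17424)] = √[7248 × 1896] = 3707.0484
r = 789 / 3707.0484 ≈ 0.2128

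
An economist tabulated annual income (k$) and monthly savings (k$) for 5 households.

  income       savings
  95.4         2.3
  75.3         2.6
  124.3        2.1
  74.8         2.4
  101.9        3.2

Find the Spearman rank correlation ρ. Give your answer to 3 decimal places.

-0.300

Rank income: 3, 2, 5, 1, 4
Rank savings: 2, 4, 1, 3, 5
d = rank(income) − rank(savings): 1, -2, 4, -2, -1; Σd² = 26
ρ = 1 − 6Σd² / [n(n²−1)] = 1 − 6×26 / (5×24) = 1 − 156/120 ≈ -0.300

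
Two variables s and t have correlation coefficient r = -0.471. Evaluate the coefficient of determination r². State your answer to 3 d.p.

0.222

r² = (-0.471)² = 0.222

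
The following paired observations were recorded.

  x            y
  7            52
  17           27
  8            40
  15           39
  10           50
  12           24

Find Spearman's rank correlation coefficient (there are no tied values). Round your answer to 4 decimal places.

Rank x: 1, 6, 2, 5, 3, 4
Rank y: 6, 2, 4, 3, 5, 1
d = rank(x) − rank(y): -5, 4, -2, 2, -2, 3; Σd² = 62
ρ = 1 − 6Σd² / [n(n²−1)] = 1 − 6×62 / (6×35) = 1 − 372/210 ≈ -0.7714

-0.7714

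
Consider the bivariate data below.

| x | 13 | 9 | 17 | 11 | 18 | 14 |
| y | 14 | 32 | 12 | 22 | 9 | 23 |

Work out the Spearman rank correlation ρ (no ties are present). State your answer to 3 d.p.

Rank x: 3, 1, 5, 2, 6, 4
Rank y: 3, 6, 2, 4, 1, 5
d = rank(x) − rank(y): 0, -5, 3, -2, 5, -1; Σd² = 64
ρ = 1 − 6Σd² / [n(n²−1)] = 1 − 6×64 / (6×35) = 1 − 384/210 ≈ -0.829

-0.829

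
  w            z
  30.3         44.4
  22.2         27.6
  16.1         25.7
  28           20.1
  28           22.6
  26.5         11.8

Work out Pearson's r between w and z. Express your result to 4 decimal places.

n = 6, Σw = 151.1, Σz = 152.2, Σw² = 3940.39, Σz² = 4447.62, Σwz = 3880.11
nΣwz − ΣwΣz = 23280.66 − 22997.42 = 283.24
nΣw² − (Σw)² = 23642.34 − 22831.21 = 811.13; nΣz² − (Σz)² = 26685.72 − 23164.84 = 3520.88
r = 283.24 / √(811.13 × 3520.88) = 283.24 / 1689.9383 ≈ 0.1676

0.1676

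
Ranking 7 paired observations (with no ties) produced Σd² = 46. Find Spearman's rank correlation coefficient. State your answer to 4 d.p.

0.1786

ρ = 1 − 6Σd² / [n(n²−1)] = 1 − 6×46 / (7×48)
  = 1 − 276/336 = 1 − 0.82143 ≈ 0.1786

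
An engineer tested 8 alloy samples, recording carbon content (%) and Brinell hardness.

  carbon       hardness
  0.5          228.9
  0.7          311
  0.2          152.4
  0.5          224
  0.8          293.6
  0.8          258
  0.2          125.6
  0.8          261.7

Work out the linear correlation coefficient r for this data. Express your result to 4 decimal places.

n = 8, Σx = 4.5, Σy = 1855.2, Σx² = 2.99, Σy² = 459545.18, Σxy = 1150.39
nΣxy − ΣxΣy = 9203.12 − 8348.4 = 854.72
nΣx² − (Σx)² = 23.92 − 20.25 = 3.67; nΣy² − (Σy)² = 3676361.44 − 3441767.04 = 234594.4
r = 854.72 / √(3.67 × 234594.4) = 854.72 / 927.8801 ≈ 0.9212

0.9212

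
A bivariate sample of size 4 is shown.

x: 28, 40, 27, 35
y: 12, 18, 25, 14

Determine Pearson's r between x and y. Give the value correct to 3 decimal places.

n = 4, Σx = 130, Σy = 69, Σx² = 4338, Σy² = 1289, Σxy = 2221
nΣxy − ΣxΣy = 8884 − 8970 = -86
nΣx² − (Σx)² = 17352 − 16900 = 452; nΣy² − (Σy)² = 5156 − 4761 = 395
r = -86 / √(452 × 395) = -86 / 422.5399 ≈ -0.204

-0.204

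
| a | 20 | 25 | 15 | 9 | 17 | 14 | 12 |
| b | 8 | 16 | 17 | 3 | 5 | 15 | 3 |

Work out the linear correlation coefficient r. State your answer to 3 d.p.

n = 7, Σa = 112, Σb = 67, Σa² = 1960, Σb² = 877, Σab = 1173
nΣab − ΣaΣb = 8211 − 7504 = 707
nΣa² − (Σa)² = 13720 − 12544 = 1176; nΣb² − (Σb)² = 6139 − 4489 = 1650
r = 707 / √(1176 × 1650) = 707 / 1392.9824 ≈ 0.508

0.508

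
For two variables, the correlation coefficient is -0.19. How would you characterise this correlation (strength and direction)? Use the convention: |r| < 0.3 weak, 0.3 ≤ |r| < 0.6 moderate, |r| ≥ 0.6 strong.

r = -0.19 < 0 so the relationship is negative.
|r| = 0.19, which falls in the weak range.

weak negative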